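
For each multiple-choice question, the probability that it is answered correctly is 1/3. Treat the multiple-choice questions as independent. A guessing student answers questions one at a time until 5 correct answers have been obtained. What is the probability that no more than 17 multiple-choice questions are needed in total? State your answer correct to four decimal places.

Finishing within 17 multiple-choice questions ⇔ at least 5 successes in the first 17. With X ~ Binomial(17, 0.333333), P(Y ≤ 17) = 1 − P(X ≤ 4).
  k=0: C(17,0)·0.333333^0·0.666667^17 = 0.001015
  k=1: C(17,1)·0.333333^1·0.666667^16 = 0.008627
  k=2: C(17,2)·0.333333^2·0.666667^15 = 0.034509
  k=3: C(17,3)·0.333333^3·0.666667^14 = 0.086272
  k=4: C(17,4)·0.333333^4·0.666667^13 = 0.150975
1 − 0.281397 = 0.718603

0.7186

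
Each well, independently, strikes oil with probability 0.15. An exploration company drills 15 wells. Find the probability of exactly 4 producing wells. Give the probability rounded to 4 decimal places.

0.1156

X ~ Binomial(n=15, p=0.15).
P(X=4) = C(15,4) · p^4 · (1−p)^11
= 1365 · 0.00050625 · 0.16734 = 0.115639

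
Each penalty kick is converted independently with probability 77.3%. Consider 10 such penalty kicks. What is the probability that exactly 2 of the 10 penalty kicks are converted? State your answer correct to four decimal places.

X ~ Binomial(n=10, p=0.773).
P(X=2) = C(10,2) · p^2 · (1−p)^8
= 45 · 0.59753 · 7.0503e-06 = 0.000190

0.0002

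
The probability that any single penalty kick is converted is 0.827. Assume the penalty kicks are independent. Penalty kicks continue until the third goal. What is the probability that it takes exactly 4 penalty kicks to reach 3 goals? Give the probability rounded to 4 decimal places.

0.2936

Y = trial on which the third success occurs; negative binomial, r=3, p=0.827.
P(Y=4) = C(3,2) · p^3 · (1−p)^1
= 3 · 0.56561 · 0.173 = 0.293551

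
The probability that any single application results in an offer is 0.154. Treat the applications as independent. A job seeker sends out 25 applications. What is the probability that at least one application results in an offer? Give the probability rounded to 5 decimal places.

0.98472

P(at least one) = 1 − P(none) = 1 − (1 − 0.154)^25
= 1 − 0.0152848 = 0.9847152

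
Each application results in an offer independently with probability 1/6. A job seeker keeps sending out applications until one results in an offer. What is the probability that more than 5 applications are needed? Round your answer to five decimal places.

0.40188

Y = number of applications to the first success; geometric, p = 0.166667.
P(Y > 5) = P(first 5 all fail) = (1−p)^5 = 0.4018776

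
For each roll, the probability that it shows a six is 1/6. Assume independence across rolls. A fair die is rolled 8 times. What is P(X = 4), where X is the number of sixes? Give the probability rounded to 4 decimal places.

0.0260

X ~ Binomial(n=8, p=0.166667).
P(X=4) = C(8,4) · p^4 · (1−p)^4
= 70 · 0.0007716 · 0.48225 = 0.026048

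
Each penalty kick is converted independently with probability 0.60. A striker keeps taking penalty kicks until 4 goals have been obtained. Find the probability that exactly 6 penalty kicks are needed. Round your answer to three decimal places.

0.207

Y = trial on which the fourth success occurs; negative binomial, r=4, p=0.60.
P(Y=6) = C(5,3) · p^4 · (1−p)^2
= 10 · 0.1296 · 0.16 = 0.20736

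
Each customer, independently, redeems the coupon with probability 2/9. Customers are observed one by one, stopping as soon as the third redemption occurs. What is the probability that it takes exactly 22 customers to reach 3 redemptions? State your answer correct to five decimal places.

Y = trial on which the third success occurs; negative binomial, r=3, p=0.222222.
P(Y=22) = C(21,2) · p^3 · (1−p)^19
= 210 · 0.010974 · 0.0084383 = 0.0194463

0.01945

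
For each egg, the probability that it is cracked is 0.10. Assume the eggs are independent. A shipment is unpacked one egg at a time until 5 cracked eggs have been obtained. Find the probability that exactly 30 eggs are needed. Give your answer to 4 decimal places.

0.0171

Y = trial on which the fifth success occurs; negative binomial, r=5, p=0.10.
P(Y=30) = C(29,4) · p^5 · (1−p)^25
= 23751 · 1e-05 · 0.07179 = 0.017051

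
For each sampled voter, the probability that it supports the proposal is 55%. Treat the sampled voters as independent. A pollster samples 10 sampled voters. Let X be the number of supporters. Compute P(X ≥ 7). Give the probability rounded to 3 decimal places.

0.266

X ~ Binomial(10, 0.55); P(X ≥ 7) = Σ C(10,k) p^k (1−p)^(10−k) over k:
  k=7: C(10,7)·0.55^7·0.45^3 = 0.16648
  k=8: C(10,8)·0.55^8·0.45^2 = 0.07630
  k=9: C(10,9)·0.55^9·0.45^1 = 0.02072
  k=10: C(10,10)·0.55^10·0.45^0 = 0.00253
Total = 0.26604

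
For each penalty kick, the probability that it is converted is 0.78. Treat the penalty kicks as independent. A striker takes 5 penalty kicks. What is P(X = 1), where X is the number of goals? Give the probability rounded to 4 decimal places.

X ~ Binomial(n=5, p=0.78).
P(X=1) = C(5,1) · p^1 · (1−p)^4
= 5 · 0.78 · 0.0023426 = 0.009136

0.0091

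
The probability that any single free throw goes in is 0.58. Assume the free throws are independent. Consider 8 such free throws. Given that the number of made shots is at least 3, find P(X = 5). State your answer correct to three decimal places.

X ~ Binomial(8, 0.58). Want P(X=5 | X≥3) = P(X=5) / P(X≥3).
P(X=5) = C(8,5)·0.58^5·0.42^3 = 0.27232
P(X≥3) = 1 − 0.00097 − 0.01070 − 0.05170 = 0.93663
Ratio = 0.27232 / 0.93663 = 0.29074

0.291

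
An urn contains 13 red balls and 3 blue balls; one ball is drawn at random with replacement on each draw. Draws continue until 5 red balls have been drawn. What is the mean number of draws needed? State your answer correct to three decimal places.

6.154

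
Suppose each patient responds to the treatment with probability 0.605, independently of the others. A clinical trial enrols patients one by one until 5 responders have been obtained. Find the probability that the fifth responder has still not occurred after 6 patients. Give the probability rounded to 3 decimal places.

0.759

Needing more than 6 patients ⇔ fewer than 5 successes in the first 6. With X ~ Binomial(6, 0.605), P(Y > 6) = P(X ≤ 4).
  k=0: C(6,0)·0.605^0·0.395^6 = 0.00380
  k=1: C(6,1)·0.605^1·0.395^5 = 0.03491
  k=2: C(6,2)·0.605^2·0.395^4 = 0.13366
  k=3: C(6,3)·0.605^3·0.395^3 = 0.27295
  k=4: C(6,4)·0.605^4·0.395^2 = 0.31355
P(X ≤ 4) = 0.75886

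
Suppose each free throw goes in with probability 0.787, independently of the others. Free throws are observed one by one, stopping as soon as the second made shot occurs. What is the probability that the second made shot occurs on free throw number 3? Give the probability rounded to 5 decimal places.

0.26385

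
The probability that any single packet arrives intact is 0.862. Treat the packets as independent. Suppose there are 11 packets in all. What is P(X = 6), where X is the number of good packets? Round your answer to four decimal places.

X ~ Binomial(n=11, p=0.862).
P(X=6) = C(11,6) · p^6 · (1−p)^5
= 462 · 0.41025 · 5.0049e-05 = 0.009486

0.0095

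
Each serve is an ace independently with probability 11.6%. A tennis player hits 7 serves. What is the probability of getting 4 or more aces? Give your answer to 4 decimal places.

0.0047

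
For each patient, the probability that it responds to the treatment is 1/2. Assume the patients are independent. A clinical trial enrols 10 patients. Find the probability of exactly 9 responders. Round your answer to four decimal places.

0.0098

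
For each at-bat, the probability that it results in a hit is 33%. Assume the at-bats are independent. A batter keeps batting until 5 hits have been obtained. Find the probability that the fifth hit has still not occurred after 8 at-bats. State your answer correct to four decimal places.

0.9154

Needing more than 8 at-bats ⇔ fewer than 5 successes in the first 8. With X ~ Binomial(8, 0.33), P(Y > 8) = P(X ≤ 4).
  k=0: C(8,0)·0.33^0·0.67^8 = 0.040607
  k=1: C(8,1)·0.33^1·0.67^7 = 0.160003
  k=2: C(8,2)·0.33^2·0.67^6 = 0.275826
  k=3: C(8,3)·0.33^3·0.67^5 = 0.271709
  k=4: C(8,4)·0.33^4·0.67^4 = 0.167283
P(X ≤ 4) = 0.915428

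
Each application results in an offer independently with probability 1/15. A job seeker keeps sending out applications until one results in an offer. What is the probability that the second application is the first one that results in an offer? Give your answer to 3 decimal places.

Geometric (trials to first success), p = 0.066667.
P(Y = 2) = (1−p)^1 · p = 0.93333 · 0.066667 = 0.06222

0.062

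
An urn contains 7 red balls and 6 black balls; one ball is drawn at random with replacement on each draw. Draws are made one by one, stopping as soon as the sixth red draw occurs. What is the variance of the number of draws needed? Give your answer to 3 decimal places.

Y = total draws until the sixth success; negative binomial with r=6, p=0.538462.
Var(Y) = r(1−p)/p² = 6·0.461538 / 0.538462² = 9.55102

9.551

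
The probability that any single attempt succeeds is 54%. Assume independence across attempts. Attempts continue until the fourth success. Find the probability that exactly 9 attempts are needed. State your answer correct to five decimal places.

0.09807

Y = trial on which the fourth success occurs; negative binomial, r=4, p=0.54.
P(Y=9) = C(8,3) · p^4 · (1−p)^5
= 56 · 0.085031 · 0.020596 = 0.0980736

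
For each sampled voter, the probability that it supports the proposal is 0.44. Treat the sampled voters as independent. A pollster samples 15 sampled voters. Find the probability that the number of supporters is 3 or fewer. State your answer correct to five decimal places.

X ~ Binomial(15, 0.44); P(X ≤ 3) = Σ C(15,k) p^k (1−p)^(15−k) over k:
  k=0: C(15,0)·0.44^0·0.56^15 = 0.0001670
  k=1: C(15,1)·0.44^1·0.56^14 = 0.0019687
  k=2: C(15,2)·0.44^2·0.56^13 = 0.0108278
  k=3: C(15,3)·0.44^3·0.56^12 = 0.0368660
Total = 0.0498295

0.04983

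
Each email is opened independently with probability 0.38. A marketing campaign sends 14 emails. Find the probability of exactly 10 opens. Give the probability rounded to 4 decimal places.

0.0093

X ~ Binomial(n=14, p=0.38).
P(X=10) = C(14,10) · p^10 · (1−p)^4
= 1001 · 6.2782e-05 · 0.14776 = 0.009286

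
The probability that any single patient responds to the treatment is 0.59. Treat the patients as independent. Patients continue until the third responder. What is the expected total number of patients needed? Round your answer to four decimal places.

Y = total patients until the third success; negative binomial with r=3, p=0.59.
E[Y] = r / p = 3 / 0.59 = 5.084746

5.0847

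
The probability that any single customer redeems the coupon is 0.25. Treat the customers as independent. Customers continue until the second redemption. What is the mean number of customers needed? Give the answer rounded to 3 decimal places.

8.000

Y = total customers until the second success; negative binomial with r=2, p=0.25.
E[Y] = r / p = 2 / 0.25 = 8.00000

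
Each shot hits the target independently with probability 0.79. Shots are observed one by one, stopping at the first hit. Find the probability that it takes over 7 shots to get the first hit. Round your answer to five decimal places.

0.00002

Y = number of shots to the first success; geometric, p = 0.79.
P(Y > 7) = P(first 7 all fail) = (1−p)^7 = 0.0000180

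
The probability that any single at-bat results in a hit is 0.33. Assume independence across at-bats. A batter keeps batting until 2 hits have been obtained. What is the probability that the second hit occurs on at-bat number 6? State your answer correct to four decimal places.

0.1097

Y = trial on which the second success occurs; negative binomial, r=2, p=0.33.
P(Y=6) = C(5,1) · p^2 · (1−p)^4
= 5 · 0.1089 · 0.20151 = 0.109723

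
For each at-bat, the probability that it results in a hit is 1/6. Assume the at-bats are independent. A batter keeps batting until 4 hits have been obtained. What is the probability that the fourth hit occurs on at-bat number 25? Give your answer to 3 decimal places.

0.034

Y = trial on which the fourth success occurs; negative binomial, r=4, p=0.166667.
P(Y=25) = C(24,3) · p^4 · (1−p)^21
= 2024 · 0.0007716 · 0.021737 = 0.03395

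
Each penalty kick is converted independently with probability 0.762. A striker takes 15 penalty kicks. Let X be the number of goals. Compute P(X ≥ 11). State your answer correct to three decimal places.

X ~ Binomial(15, 0.762); P(X ≥ 11) = Σ C(15,k) p^k (1−p)^(15−k) over k:
  k=11: C(15,11)·0.762^11·0.238^4 = 0.22026
  k=12: C(15,12)·0.762^12·0.238^3 = 0.23507
  k=13: C(15,13)·0.762^13·0.238^2 = 0.17368
  k=14: C(15,14)·0.762^14·0.238^1 = 0.07944
  k=15: C(15,15)·0.762^15·0.238^0 = 0.01696
Total = 0.72542

0.725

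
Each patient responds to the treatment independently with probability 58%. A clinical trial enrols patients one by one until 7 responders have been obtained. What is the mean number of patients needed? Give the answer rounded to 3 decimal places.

Y = total patients until the seventh success; negative binomial with r=7, p=0.58.
E[Y] = r / p = 7 / 0.58 = 12.06897

12.069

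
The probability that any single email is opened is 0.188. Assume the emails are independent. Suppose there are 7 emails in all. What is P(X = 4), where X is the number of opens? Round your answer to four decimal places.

X ~ Binomial(n=7, p=0.188).
P(X=4) = C(7,4) · p^4 · (1−p)^3
= 35 · 0.0012492 · 0.53539 = 0.023408

0.0234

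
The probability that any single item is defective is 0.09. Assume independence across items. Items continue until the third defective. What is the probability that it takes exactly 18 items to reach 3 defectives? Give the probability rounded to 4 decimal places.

Y = trial on which the third success occurs; negative binomial, r=3, p=0.09.
P(Y=18) = C(17,2) · p^3 · (1−p)^15
= 136 · 0.000729 · 0.24301 = 0.024093

0.0241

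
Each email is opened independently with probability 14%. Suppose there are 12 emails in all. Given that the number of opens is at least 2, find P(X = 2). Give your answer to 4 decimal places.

0.5542

X ~ Binomial(12, 0.14). Want P(X=2 | X≥2) = P(X=2) / P(X≥2).
P(X=2) = C(12,2)·0.14^2·0.86^10 = 0.286276
P(X≥2) = 1 − 0.163675 − 0.319737 = 0.516589
Ratio = 0.286276 / 0.516589 = 0.554166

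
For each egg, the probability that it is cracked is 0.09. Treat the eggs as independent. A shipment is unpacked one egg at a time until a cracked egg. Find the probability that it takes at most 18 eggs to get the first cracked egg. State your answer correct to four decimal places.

Y = number of eggs to the first success; geometric, p = 0.09.
P(Y ≤ 18) = 1 − (1−p)^18 = 1 − 0.183124 = 0.816876

0.8169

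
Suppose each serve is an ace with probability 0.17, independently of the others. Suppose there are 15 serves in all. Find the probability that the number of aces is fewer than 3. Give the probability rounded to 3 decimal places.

X ~ Binomial(15, 0.17); P(X ≤ 2) = Σ C(15,k) p^k (1−p)^(15−k) over k:
  k=0: C(15,0)·0.17^0·0.83^15 = 0.06112
  k=1: C(15,1)·0.17^1·0.83^14 = 0.18777
  k=2: C(15,2)·0.17^2·0.83^13 = 0.26922
Total = 0.51811

0.518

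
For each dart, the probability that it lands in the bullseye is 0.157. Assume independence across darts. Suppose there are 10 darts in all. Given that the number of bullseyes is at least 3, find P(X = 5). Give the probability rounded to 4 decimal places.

X ~ Binomial(10, 0.157). Want P(X=5 | X≥3) = P(X=5) / P(X≥3).
P(X=5) = C(10,5)·0.157^5·0.843^5 = 0.010234
P(X≥3) = 1 − 0.181249 − 0.337558 − 0.282900 = 0.198294
Ratio = 0.010234 / 0.198294 = 0.051609

0.0516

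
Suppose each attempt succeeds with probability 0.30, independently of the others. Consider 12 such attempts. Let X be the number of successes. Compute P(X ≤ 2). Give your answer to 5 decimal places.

0.25282

X ~ Binomial(12, 0.30); P(X ≤ 2) = Σ C(12,k) p^k (1−p)^(12−k) over k:
  k=0: C(12,0)·0.30^0·0.70^12 = 0.0138413
  k=1: C(12,1)·0.30^1·0.70^11 = 0.0711838
  k=2: C(12,2)·0.30^2·0.70^10 = 0.1677903
Total = 0.2528153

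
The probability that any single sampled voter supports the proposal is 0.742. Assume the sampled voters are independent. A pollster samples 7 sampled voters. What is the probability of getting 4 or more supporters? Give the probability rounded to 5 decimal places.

0.92182

X ~ Binomial(7, 0.742); P(X ≥ 4) = Σ C(7,k) p^k (1−p)^(7−k) over k:
  k=4: C(7,4)·0.742^4·0.258^3 = 0.1821977
  k=5: C(7,5)·0.742^5·0.258^2 = 0.3143969
  k=6: C(7,6)·0.742^6·0.258^1 = 0.3013986
  k=7: C(7,7)·0.742^7·0.258^0 = 0.1238304
Total = 0.9218235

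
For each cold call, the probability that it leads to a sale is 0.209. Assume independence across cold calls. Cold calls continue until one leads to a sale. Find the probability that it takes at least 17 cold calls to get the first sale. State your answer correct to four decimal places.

Y = number of cold calls to the first success; geometric, p = 0.209.
P(Y > 16) = P(first 16 all fail) = (1−p)^16 = 0.023487

0.0235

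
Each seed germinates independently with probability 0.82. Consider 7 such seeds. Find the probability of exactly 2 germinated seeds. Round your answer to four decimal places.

X ~ Binomial(n=7, p=0.82).
P(X=2) = C(7,2) · p^2 · (1−p)^5
= 21 · 0.6724 · 0.00018896 = 0.002668

0.0027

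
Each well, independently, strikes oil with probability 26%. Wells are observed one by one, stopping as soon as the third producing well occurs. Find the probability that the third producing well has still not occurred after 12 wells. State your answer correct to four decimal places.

0.3603

Needing more than 12 wells ⇔ fewer than 3 successes in the first 12. With X ~ Binomial(12, 0.26), P(Y > 12) = P(X ≤ 2).
  k=0: C(12,0)·0.26^0·0.74^12 = 0.026964
  k=1: C(12,1)·0.26^1·0.74^11 = 0.113685
  k=2: C(12,2)·0.26^2·0.74^10 = 0.219689
P(X ≤ 2) = 0.360338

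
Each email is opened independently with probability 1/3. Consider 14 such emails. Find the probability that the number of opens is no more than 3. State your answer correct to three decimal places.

0.261

X ~ Binomial(14, 0.333333); P(X ≤ 3) = Σ C(14,k) p^k (1−p)^(14−k) over k:
  k=0: C(14,0)·0.333333^0·0.666667^14 = 0.00343
  k=1: C(14,1)·0.333333^1·0.666667^13 = 0.02398
  k=2: C(14,2)·0.333333^2·0.666667^12 = 0.07793
  k=3: C(14,3)·0.333333^3·0.666667^11 = 0.15586
Total = 0.26119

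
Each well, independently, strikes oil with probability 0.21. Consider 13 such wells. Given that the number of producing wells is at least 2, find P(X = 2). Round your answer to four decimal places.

0.3249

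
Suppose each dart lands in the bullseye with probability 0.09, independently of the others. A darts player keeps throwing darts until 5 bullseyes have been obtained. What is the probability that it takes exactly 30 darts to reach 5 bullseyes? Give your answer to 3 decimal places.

Y = trial on which the fifth success occurs; negative binomial, r=5, p=0.09.
P(Y=30) = C(29,4) · p^5 · (1−p)^25
= 23751 · 5.9049e-06 · 0.094631 = 0.01327

0.013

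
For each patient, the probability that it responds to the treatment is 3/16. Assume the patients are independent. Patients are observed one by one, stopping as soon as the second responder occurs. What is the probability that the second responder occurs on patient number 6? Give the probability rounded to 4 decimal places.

0.0766

Y = trial on which the second success occurs; negative binomial, r=2, p=0.1875.
P(Y=6) = C(5,1) · p^2 · (1−p)^4
= 5 · 0.035156 · 0.43581 = 0.076607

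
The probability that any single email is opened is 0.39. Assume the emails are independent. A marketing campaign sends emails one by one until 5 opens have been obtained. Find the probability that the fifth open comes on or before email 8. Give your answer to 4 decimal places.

Finishing within 8 emails ⇔ at least 5 successes in the first 8. With X ~ Binomial(8, 0.39), P(Y ≤ 8) = 1 − P(X ≤ 4).
  k=0: C(8,0)·0.39^0·0.61^8 = 0.019171
  k=1: C(8,1)·0.39^1·0.61^7 = 0.098054
  k=2: C(8,2)·0.39^2·0.61^6 = 0.219415
  k=3: C(8,3)·0.39^3·0.61^5 = 0.280563
  k=4: C(8,4)·0.39^4·0.61^4 = 0.224221
1 − 0.841423 = 0.158577

0.1586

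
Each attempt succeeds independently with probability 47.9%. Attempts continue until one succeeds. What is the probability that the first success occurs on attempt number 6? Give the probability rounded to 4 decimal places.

Geometric (trials to first success), p = 0.479.
P(Y = 6) = (1−p)^5 · p = 0.038387 · 0.479 = 0.018388

0.0184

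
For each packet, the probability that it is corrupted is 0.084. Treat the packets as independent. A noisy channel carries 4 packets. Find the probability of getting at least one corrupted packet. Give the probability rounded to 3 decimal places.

0.296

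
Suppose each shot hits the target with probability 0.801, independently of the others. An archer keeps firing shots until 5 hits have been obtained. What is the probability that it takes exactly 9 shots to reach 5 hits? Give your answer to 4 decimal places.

0.0362

Y = trial on which the fifth success occurs; negative binomial, r=5, p=0.801.
P(Y=9) = C(8,4) · p^5 · (1−p)^4
= 70 · 0.32973 · 0.0015682 = 0.036197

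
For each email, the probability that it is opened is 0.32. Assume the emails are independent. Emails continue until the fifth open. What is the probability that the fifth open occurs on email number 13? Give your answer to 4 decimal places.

0.0759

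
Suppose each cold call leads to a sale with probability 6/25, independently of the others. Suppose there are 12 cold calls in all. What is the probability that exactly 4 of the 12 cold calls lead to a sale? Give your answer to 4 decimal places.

X ~ Binomial(n=12, p=0.24).
P(X=4) = C(12,4) · p^4 · (1−p)^8
= 495 · 0.0033178 · 0.1113 = 0.182793

0.1828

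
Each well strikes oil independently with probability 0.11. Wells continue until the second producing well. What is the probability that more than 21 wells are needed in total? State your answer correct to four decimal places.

Needing more than 21 wells ⇔ fewer than 2 successes in the first 21. With X ~ Binomial(21, 0.11), P(Y > 21) = P(X ≤ 1).
  k=0: C(21,0)·0.11^0·0.89^21 = 0.086535
  k=1: C(21,1)·0.11^1·0.89^20 = 0.224601
P(X ≤ 1) = 0.311136

0.3111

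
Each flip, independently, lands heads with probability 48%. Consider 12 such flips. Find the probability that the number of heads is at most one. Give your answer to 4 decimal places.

X ~ Binomial(12, 0.48); P(X ≤ 1) = Σ C(12,k) p^k (1−p)^(12−k) over k:
  k=0: C(12,0)·0.48^0·0.52^12 = 0.000391
  k=1: C(12,1)·0.48^1·0.52^11 = 0.004330
Total = 0.004721

0.0047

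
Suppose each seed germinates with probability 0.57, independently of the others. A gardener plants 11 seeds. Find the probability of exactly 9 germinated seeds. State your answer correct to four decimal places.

0.0646

X ~ Binomial(n=11, p=0.57).
P(X=9) = C(11,9) · p^9 · (1−p)^2
= 55 · 0.0063515 · 0.1849 = 0.064591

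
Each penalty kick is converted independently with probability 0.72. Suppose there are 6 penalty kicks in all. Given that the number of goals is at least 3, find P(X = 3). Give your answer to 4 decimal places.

X ~ Binomial(6, 0.72). Want P(X=3 | X≥3) = P(X=3) / P(X≥3).
P(X=3) = C(6,3)·0.72^3·0.28^3 = 0.163871
P(X≥3) = 1 − 0.000482 − 0.007435 − 0.047796 = 0.944288
Ratio = 0.163871 / 0.944288 = 0.173539

0.1735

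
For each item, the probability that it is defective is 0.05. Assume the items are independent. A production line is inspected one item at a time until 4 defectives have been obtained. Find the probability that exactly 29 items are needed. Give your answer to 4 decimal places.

0.0057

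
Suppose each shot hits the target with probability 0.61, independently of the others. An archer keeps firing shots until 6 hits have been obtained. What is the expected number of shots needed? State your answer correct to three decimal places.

9.836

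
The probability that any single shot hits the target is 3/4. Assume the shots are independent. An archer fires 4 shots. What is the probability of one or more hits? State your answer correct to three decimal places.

P(at least one) = 1 − P(none) = 1 − (1 − 0.75)^4
= 1 − 0.00391 = 0.99609

0.996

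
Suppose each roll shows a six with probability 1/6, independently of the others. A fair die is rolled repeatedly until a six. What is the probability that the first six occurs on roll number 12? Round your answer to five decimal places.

Geometric (trials to first success), p = 0.166667.
P(Y = 12) = (1−p)^11 · p = 0.13459 · 0.166667 = 0.0224313

0.02243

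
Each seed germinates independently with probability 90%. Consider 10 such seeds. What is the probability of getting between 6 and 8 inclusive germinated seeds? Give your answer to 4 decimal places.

0.2623

X ~ Binomial(10, 0.90); P(6 ≤ X ≤ 8) = Σ C(10,k) p^k (1−p)^(10−k) over k:
  k=6: C(10,6)·0.90^6·0.10^4 = 0.011160
  k=7: C(10,7)·0.90^7·0.10^3 = 0.057396
  k=8: C(10,8)·0.90^8·0.10^2 = 0.193710
Total = 0.262266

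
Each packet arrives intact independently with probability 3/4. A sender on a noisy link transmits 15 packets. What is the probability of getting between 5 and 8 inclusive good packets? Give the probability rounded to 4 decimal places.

0.0565

X ~ Binomial(15, 0.75); P(5 ≤ X ≤ 8) = Σ C(15,k) p^k (1−p)^(15−k) over k:
  k=5: C(15,5)·0.75^5·0.25^10 = 0.000680
  k=6: C(15,6)·0.75^6·0.25^9 = 0.003398
  k=7: C(15,7)·0.75^7·0.25^8 = 0.013107
  k=8: C(15,8)·0.75^8·0.25^7 = 0.039320
Total = 0.056505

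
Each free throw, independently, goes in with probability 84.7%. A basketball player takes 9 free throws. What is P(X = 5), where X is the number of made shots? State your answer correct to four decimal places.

0.0301

X ~ Binomial(n=9, p=0.847).
P(X=5) = C(9,5) · p^5 · (1−p)^4
= 126 · 0.43593 · 0.00054798 = 0.030099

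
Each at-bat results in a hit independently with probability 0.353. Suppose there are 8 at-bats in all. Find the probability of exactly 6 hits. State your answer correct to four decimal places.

X ~ Binomial(n=8, p=0.353).
P(X=6) = C(8,6) · p^6 · (1−p)^2
= 28 · 0.0019349 · 0.41861 = 0.022679

0.0227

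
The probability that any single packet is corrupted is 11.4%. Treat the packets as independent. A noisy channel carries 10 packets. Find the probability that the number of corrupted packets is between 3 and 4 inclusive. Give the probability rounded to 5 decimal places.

X ~ Binomial(10, 0.114); P(3 ≤ X ≤ 4) = Σ C(10,k) p^k (1−p)^(10−k) over k:
  k=3: C(10,3)·0.114^3·0.886^7 = 0.0761959
  k=4: C(10,4)·0.114^4·0.886^6 = 0.0171570
Total = 0.0933529

0.09335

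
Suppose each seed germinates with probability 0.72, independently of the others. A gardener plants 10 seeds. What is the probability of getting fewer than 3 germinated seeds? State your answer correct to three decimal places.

0.001

X ~ Binomial(10, 0.72); P(X ≤ 2) = Σ C(10,k) p^k (1−p)^(10−k) over k:
  k=0: C(10,0)·0.72^0·0.28^10 = 0.00000
  k=1: C(10,1)·0.72^1·0.28^9 = 0.00008
  k=2: C(10,2)·0.72^2·0.28^8 = 0.00088
Total = 0.00096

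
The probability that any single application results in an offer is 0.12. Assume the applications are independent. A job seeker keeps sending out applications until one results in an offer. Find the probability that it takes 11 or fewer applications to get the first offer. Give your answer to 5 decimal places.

Y = number of applications to the first success; geometric, p = 0.12.
P(Y ≤ 11) = 1 − (1−p)^11 = 1 − 0.2450809 = 0.7549191

0.75492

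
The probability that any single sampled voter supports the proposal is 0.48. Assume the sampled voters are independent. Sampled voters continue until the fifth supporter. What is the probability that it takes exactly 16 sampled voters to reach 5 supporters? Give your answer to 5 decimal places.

Y = trial on which the fifth success occurs; negative binomial, r=5, p=0.48.
P(Y=16) = C(15,4) · p^5 · (1−p)^11
= 1365 · 0.02548 · 0.00075169 = 0.0261442

0.02614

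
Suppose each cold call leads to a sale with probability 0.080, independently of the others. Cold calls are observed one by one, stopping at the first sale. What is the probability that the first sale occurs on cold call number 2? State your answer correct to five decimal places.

0.07360

Geometric (trials to first success), p = 0.08.
P(Y = 2) = (1−p)^1 · p = 0.92 · 0.08 = 0.0736000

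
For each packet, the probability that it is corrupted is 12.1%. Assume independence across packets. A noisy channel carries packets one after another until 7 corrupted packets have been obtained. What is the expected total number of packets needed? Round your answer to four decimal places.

Y = total packets until the seventh success; negative binomial with r=7, p=0.121.
E[Y] = r / p = 7 / 0.121 = 57.851240

57.8512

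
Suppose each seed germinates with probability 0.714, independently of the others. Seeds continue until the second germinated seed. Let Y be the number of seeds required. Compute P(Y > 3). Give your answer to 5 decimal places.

0.19860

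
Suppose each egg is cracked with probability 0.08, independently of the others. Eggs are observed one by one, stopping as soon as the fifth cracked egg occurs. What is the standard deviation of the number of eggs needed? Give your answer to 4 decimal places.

26.8095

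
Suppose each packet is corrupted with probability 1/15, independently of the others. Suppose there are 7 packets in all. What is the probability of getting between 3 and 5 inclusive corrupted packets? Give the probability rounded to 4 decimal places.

X ~ Binomial(7, 0.066667); P(3 ≤ X ≤ 5) = Σ C(7,k) p^k (1−p)^(7−k) over k:
  k=3: C(7,3)·0.066667^3·0.933333^4 = 0.007869
  k=4: C(7,4)·0.066667^4·0.933333^3 = 0.000562
  k=5: C(7,5)·0.066667^5·0.933333^2 = 0.000024
Total = 0.008456

0.0085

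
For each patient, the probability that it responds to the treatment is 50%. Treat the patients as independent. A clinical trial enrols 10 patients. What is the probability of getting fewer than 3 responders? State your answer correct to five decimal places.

X ~ Binomial(10, 0.50); P(X ≤ 2) = Σ C(10,k) p^k (1−p)^(10−k) over k:
  k=0: C(10,0)·0.50^0·0.50^10 = 0.0009766
  k=1: C(10,1)·0.50^1·0.50^9 = 0.0097656
  k=2: C(10,2)·0.50^2·0.50^8 = 0.0439453
Total = 0.0546875

0.05469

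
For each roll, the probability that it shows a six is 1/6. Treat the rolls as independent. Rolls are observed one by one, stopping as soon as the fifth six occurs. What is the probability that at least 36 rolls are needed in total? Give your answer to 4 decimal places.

0.2843

Needing more than 35 rolls ⇔ fewer than 5 successes in the first 35. With X ~ Binomial(35, 0.166667), P(Y > 35) = P(X ≤ 4).
  k=0: C(35,0)·0.166667^0·0.833333^35 = 0.001693
  k=1: C(35,1)·0.166667^1·0.833333^34 = 0.011851
  k=2: C(35,2)·0.166667^2·0.833333^33 = 0.040293
  k=3: C(35,3)·0.166667^3·0.833333^32 = 0.088645
  k=4: C(35,4)·0.166667^4·0.833333^31 = 0.141833
P(X ≤ 4) = 0.284315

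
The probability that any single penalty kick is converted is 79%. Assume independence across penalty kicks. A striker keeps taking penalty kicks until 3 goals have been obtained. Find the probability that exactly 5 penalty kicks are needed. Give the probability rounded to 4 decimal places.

0.1305

Y = trial on which the third success occurs; negative binomial, r=3, p=0.79.
P(Y=5) = C(4,2) · p^3 · (1−p)^2
= 6 · 0.49304 · 0.0441 = 0.130458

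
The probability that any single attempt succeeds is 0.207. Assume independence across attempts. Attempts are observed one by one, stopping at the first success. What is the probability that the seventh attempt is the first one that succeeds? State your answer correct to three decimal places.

0.051

Geometric (trials to first success), p = 0.207.
P(Y = 7) = (1−p)^6 · p = 0.24868 · 0.207 = 0.05148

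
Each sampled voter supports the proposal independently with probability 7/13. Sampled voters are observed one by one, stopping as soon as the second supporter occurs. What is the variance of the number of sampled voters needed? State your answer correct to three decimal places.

3.184

Y = total sampled voters until the second success; negative binomial with r=2, p=0.538462.
Var(Y) = r(1−p)/p² = 2·0.461538 / 0.538462² = 3.18367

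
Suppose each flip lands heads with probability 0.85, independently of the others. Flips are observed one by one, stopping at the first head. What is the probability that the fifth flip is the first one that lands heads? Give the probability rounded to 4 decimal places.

Geometric (trials to first success), p = 0.85.
P(Y = 5) = (1−p)^4 · p = 0.00050625 · 0.85 = 0.000430

0.0004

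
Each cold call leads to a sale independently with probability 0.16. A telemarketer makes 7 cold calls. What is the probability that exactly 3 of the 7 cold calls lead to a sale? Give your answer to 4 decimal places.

0.0714

X ~ Binomial(n=7, p=0.16).
P(X=3) = C(7,3) · p^3 · (1−p)^4
= 35 · 0.004096 · 0.49787 = 0.071375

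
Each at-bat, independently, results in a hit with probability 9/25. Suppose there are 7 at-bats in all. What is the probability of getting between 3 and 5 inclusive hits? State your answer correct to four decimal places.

0.4801

X ~ Binomial(7, 0.36); P(3 ≤ X ≤ 5) = Σ C(7,k) p^k (1−p)^(7−k) over k:
  k=3: C(7,3)·0.36^3·0.64^4 = 0.273965
  k=4: C(7,4)·0.36^4·0.64^3 = 0.154105
  k=5: C(7,5)·0.36^5·0.64^2 = 0.052011
Total = 0.480081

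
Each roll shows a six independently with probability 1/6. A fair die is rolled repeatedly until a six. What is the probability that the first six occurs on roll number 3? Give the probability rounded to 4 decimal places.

0.1157

Geometric (trials to first success), p = 0.166667.
P(Y = 3) = (1−p)^2 · p = 0.69444 · 0.166667 = 0.115741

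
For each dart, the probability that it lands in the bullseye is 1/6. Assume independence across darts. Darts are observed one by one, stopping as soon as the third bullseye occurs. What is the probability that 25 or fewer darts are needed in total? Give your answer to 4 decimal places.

Finishing within 25 darts ⇔ at least 3 successes in the first 25. With X ~ Binomial(25, 0.166667), P(Y ≤ 25) = 1 − P(X ≤ 2).
  k=0: C(25,0)·0.166667^0·0.833333^25 = 0.010483
  k=1: C(25,1)·0.166667^1·0.833333^24 = 0.052413
  k=2: C(25,2)·0.166667^2·0.833333^23 = 0.125791
1 − 0.188687 = 0.811313

0.8113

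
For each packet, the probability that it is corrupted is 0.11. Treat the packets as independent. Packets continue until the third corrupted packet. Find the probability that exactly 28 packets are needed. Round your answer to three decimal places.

0.025

Y = trial on which the third success occurs; negative binomial, r=3, p=0.11.
P(Y=28) = C(27,2) · p^3 · (1−p)^25
= 351 · 0.001331 · 0.054294 = 0.02537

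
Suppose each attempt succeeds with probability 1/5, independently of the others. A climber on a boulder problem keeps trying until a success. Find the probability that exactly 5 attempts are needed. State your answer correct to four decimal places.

0.0819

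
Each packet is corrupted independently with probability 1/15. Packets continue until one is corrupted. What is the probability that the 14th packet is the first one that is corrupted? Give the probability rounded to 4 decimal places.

0.0272

Geometric (trials to first success), p = 0.066667.
P(Y = 14) = (1−p)^13 · p = 0.40783 · 0.066667 = 0.027189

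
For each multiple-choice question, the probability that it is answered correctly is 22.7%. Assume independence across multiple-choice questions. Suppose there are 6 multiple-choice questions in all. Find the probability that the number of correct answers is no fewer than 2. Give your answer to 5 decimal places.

0.41076

X ~ Binomial(6, 0.227); P(X ≥ 2) = Σ C(6,k) p^k (1−p)^(6−k) over k:
  k=2: C(6,2)·0.227^2·0.773^4 = 0.2759694
  k=3: C(6,3)·0.227^3·0.773^3 = 0.1080553
  k=4: C(6,4)·0.227^4·0.773^2 = 0.0237987
  k=5: C(6,5)·0.227^5·0.773^1 = 0.0027955
  k=6: C(6,6)·0.227^6·0.773^0 = 0.0001368
Total = 0.4107558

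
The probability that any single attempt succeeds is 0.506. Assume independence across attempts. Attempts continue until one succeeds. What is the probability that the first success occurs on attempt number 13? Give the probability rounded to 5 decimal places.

Geometric (trials to first success), p = 0.506.
P(Y = 13) = (1−p)^12 · p = 0.00021121 · 0.506 = 0.0001069

0.00011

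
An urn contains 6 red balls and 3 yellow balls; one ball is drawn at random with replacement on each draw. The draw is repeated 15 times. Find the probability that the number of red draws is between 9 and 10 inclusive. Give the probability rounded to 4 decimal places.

X ~ Binomial(15, 0.666667); P(9 ≤ X ≤ 10) = Σ C(15,k) p^k (1−p)^(15−k) over k:
  k=9: C(15,9)·0.666667^9·0.333333^6 = 0.178589
  k=10: C(15,10)·0.666667^10·0.333333^5 = 0.214307
Total = 0.392896

0.3929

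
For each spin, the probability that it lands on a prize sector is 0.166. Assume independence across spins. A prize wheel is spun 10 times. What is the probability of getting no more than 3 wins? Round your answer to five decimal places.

X ~ Binomial(10, 0.166); P(X ≤ 3) = Σ C(10,k) p^k (1−p)^(10−k) over k:
  k=0: C(10,0)·0.166^0·0.834^10 = 0.1628023
  k=1: C(10,1)·0.166^1·0.834^9 = 0.3240429
  k=2: C(10,2)·0.166^2·0.834^8 = 0.2902399
  k=3: C(10,3)·0.166^3·0.834^7 = 0.1540522
Total = 0.9311373

0.93114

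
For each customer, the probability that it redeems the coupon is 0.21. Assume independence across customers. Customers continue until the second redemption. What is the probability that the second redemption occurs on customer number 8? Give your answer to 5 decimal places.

Y = trial on which the second success occurs; negative binomial, r=2, p=0.21.
P(Y=8) = C(7,1) · p^2 · (1−p)^6
= 7 · 0.0441 · 0.24309 = 0.0750411

0.07504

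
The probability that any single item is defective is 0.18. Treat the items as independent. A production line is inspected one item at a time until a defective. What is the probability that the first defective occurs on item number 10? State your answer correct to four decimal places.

0.0302

Geometric (trials to first success), p = 0.18.
P(Y = 10) = (1−p)^9 · p = 0.16762 · 0.18 = 0.030172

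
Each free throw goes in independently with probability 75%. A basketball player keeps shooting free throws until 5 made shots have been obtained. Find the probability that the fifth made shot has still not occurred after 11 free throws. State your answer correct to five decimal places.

0.00756

Needing more than 11 free throws ⇔ fewer than 5 successes in the first 11. With X ~ Binomial(11, 0.75), P(Y > 11) = P(X ≤ 4).
  k=0: C(11,0)·0.75^0·0.25^11 = 0.0000002
  k=1: C(11,1)·0.75^1·0.25^10 = 0.0000079
  k=2: C(11,2)·0.75^2·0.25^9 = 0.0001180
  k=3: C(11,3)·0.75^3·0.25^8 = 0.0010622
  k=4: C(11,4)·0.75^4·0.25^7 = 0.0063729
P(X ≤ 4) = 0.0075612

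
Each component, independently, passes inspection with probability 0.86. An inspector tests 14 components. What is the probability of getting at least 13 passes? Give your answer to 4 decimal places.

0.3969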